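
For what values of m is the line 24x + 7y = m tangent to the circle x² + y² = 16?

m = −100 or m = 100

For a tangent, require d(centre, line) = r = 4.
|24·0 + 7·0 − m| / √625 = 4
|m| = 4·25, so m = 100 or m = −100.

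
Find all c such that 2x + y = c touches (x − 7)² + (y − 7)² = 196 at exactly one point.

c = 21 ± 14√5

For a tangent, require d(centre, line) = r = 14.
|2·7 + 1·7 − c| / √5 = 14
|c − (21)| = 14√5.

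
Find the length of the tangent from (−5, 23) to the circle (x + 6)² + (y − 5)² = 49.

With centre O = (−6, 5), |OP|² = 325 and r² = 49.
Power of the point: PT² = |PO|² − r² = 276, so PT = 2√69.

2√69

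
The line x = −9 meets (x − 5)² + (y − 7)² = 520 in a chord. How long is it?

The distance from (5, 7) to the line is 14, and r² = 520.
Chord = 2√(r² − d²) = 2·√(324) = 36.

36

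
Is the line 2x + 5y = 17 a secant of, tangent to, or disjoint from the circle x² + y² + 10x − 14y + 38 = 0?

d² = (2·(−5) + 5·7 − (17))²/29 = 64/29; r² = 36.
Since d² < r², the line cuts the circle twice.

secant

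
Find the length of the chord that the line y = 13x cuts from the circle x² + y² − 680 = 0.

Substitute y = 13x:
170x² − 680 = 0  ⟹  x² − 4 = 0
x = 2 or x = −2, giving (2, 26) and (−2, −26).
|(2, 26) − (−2, −26)| = √((4)² + (52)²) = 4√170.

4√170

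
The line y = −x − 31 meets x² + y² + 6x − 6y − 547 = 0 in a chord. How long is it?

Centre (−3, 3), r² = 565. Perpendicular distance d from centre to line = |31| / √2 = 31/√2.
Half the chord is √(r² − d²) = √(169/2), so the full chord is 13√2.

13√2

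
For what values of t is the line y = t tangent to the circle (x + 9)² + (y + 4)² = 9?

t = −7 or t = −1

For a tangent, require d(centre, line) = r = 3.
|0·(−9) + 1·(−4) − t| / √1 = 3
|t − (−4)| = 3, so t = −1 or t = −7.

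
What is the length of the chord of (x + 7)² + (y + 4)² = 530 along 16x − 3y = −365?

The distance from (−7, −4) to the line is 265/√265, and r² = 530.
Half the chord is √(r² − d²) = √(265), so the full chord is 2√265.

2√265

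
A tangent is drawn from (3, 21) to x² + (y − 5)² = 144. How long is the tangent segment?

Centre (0, 5), r² = 144. |PO|² = (3)² + (16)² = 265.
The tangent meets the radius at right angles, so tangent² = |PO|² − r² = 265 − 144 = 121.

11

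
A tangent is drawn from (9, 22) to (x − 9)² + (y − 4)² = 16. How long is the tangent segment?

Centre (9, 4), r² = 16. |PO|² = (0)² + (18)² = 324.
The tangent meets the radius at right angles, so tangent² = |PO|² − r² = 324 − 16 = 308.

2√77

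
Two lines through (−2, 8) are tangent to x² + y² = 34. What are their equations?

5x − 3y = −34 and 3x + 5y = 34

Write the tangent as mx − y + (8 − m·(−2)) = 0 and set its distance from the centre to √34:
[m·(2) − (−8)]² = 34(m² + 1)
15m² − 16m − 15 = 0, so m = 5/3 or m = −3/5.
With m = 5/3: 5x − 3y = −34. With m = −3/5: 3x + 5y = 34.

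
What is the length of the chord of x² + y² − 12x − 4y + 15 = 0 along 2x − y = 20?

2√5

Centre (6, 2), r² = 25. Perpendicular distance d from centre to line = |−10| / √5 = 10/√5.
Chord = 2√(r² − d²) = 2·√(5) = 2√5.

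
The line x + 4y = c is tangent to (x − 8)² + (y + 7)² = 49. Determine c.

c = −20 ± 7√17

The line touches the circle iff its distance from (8, −7) is 7:
|1·8 + 4·(−7) − c| / √17 = 7
|c − (−20)| = 7√17.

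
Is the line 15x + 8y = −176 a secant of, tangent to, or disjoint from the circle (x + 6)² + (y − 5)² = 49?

d² = (15·(−6) + 8·5 − (−176))²/289 = 15876/289; r² = 49.
Since d² > r², the line lies outside the circle.

disjoint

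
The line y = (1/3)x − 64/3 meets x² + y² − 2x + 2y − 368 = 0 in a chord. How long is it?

2√10

From the line, y = (−64 + x)/3. Substituting:
10x² − 140x + 400 = 0  ⟹  x² − 14x + 40 = 0
x = 10 or x = 4, giving (10, −18) and (4, −20).
Chord length = distance between (10, −18) and (4, −20) = √40 = 2√10.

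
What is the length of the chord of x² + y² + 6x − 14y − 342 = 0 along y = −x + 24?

From the line, y = −x + 24. Substituting:
2x² − 28x − 102 = 0  ⟹  x² − 14x − 51 = 0
x = 17 or x = −3, giving (17, 7) and (−3, 27).
Chord length = distance between (17, 7) and (−3, 27) = √800 = 20√2.

20√2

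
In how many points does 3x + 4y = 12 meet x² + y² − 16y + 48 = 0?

Centre (0, 8), r² = 16. Distance² from centre to line = (20)²/25 = 16.
Since d² = r², the line is tangent.

1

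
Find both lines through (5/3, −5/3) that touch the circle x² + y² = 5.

A line y − (−5/3) = m(x − (5/3)) is tangent when its distance from (0, 0) is √5:
[m·(−5/3) − (5/3)]² = 5(m² + 1)
2m² − 5m + 2 = 0, so m = 2 or m = 1/2.
With m = 2: 2x − y = 5. With m = 1/2: x − 2y = 5.

2x − y = 5 and x − 2y = 5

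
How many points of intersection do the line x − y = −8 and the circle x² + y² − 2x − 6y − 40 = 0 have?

2

Substituting the line into the circle gives 2x² + 8x − 24 = 0.
Δ = 64 − (−192) = 256.
Two real roots: the line is a secant.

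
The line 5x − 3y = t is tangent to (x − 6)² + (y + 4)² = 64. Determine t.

t = 42 ± 8√34

Tangency holds when the distance from the centre (6, −4) to the line equals the radius 8:
|5·6 − 3·(−4) − t| / √34 = 8
|t − (42)| = 8√34.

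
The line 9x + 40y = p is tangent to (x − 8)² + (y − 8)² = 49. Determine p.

p = 105 or p = 679

Tangency holds when the distance from the centre (8, 8) to the line equals the radius 7:
|9·8 + 40·8 − p| / √1681 = 7
|p − (392)| = 7·41, so p = 679 or p = 105.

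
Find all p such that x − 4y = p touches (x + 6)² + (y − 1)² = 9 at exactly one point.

p = −10 ± 3√17

For a tangent, require d(centre, line) = r = 3.
|1·(−6) − 4·1 − p| / √17 = 3
|p − (−10)| = 3√17.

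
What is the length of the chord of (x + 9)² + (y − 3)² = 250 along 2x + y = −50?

2√5

Centre (−9, 3), r² = 250. Perpendicular distance d from centre to line = |35| / √5 = 35/√5.
Chord = 2√(r² − d²) = 2·√(5) = 2√5.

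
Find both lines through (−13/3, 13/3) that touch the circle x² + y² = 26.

x − 5y = −26 and 5x − y = −26

Let a tangent through (−13/3, 13/3) have slope m. Its distance from (0, 0) must equal √26:
[m·(13/3) − (−13/3)]² = 26(m² + 1)
5m² − 26m + 5 = 0, so m = 1/5 or m = 5.
With m = 1/5: x − 5y = −26. With m = 5: 5x − y = −26.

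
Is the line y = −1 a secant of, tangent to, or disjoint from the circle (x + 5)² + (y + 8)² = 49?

tangent

Substituting the line into the circle gives x² + 10x + 25 = 0.
Δ = 100 − 100 = 0.
A repeated root: the line is tangent.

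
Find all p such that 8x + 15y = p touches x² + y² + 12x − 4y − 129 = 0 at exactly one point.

p = −239 or p = 203

For a tangent, require d(centre, line) = r = 13.
|8·(−6) + 15·2 − p| / √289 = 13
|p − (−18)| = 13·17, so p = 203 or p = −239.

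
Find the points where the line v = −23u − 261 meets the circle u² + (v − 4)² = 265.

(−12, 15) and (−11, −8)

From the line, v = −23u − 261. Substituting:
530u² + 12190u + 69960 = 0  ⟹  u² + 23u + 132 = 0
u = −11 or u = −12, giving (−11, −8) and (−12, 15).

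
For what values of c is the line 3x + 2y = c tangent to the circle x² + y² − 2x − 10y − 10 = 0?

Tangency holds when the distance from the centre (1, 5) to the line equals the radius 6:
|3·1 + 2·5 − c| / √13 = 6
|c − (13)| = 6√13.

c = 13 ± 6√13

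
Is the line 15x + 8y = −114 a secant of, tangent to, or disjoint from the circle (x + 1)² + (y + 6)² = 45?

secant

Centre (−1, −6), r² = 45. Distance² from centre to line = (51)²/289 = 9.
Since d² < r², the line cuts the circle twice.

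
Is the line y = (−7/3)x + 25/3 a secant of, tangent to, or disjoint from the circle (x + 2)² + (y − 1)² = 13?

disjoint

Centre (−2, 1), r² = 13. Distance² from centre to line = (−36)²/58 = 648/29.
Since d² > r², the line lies outside the circle.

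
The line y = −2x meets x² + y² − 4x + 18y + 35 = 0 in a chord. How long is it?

6√5

The distance from (2, −9) to the line is 5/√5, and r² = 50.
Half the chord is √(r² − d²) = √(45), so the full chord is 6√5.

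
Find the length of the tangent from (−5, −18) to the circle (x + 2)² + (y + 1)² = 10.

12√2

Centre (−2, −1), r² = 10. |PO|² = (−3)² + (−17)² = 298.
By the tangent–radius right angle, tangent length = √(|PO|² − r²) = √288 = 12√2.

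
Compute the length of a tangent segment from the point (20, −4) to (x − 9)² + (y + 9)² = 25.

With centre O = (9, −9), |OP|² = 146 and r² = 25.
By the tangent–radius right angle, tangent length = √(|PO|² − r²) = √121 = 11.

11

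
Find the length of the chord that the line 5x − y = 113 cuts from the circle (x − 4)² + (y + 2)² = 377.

3√26

Centre (4, −2), r² = 377. Perpendicular distance d from centre to line = |−91| / √26 = 91/√26.
Chord = 2√(r² − d²) = 2·√(117/2) = 3√26.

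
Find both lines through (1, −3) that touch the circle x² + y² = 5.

Let a tangent through (1, −3) have slope m. Its distance from (0, 0) must equal √5:
(−1m − (3))² = 5(m² + 1)
2m² − 3m − 2 = 0, so m = −1/2 or m = 2.
With m = −1/2: x + 2y = −5. With m = 2: 2x − y = 5.

x + 2y = −5 and 2x − y = 5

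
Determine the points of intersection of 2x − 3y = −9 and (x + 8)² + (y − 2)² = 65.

Express y = (9 + 2x)/3 and substitute into the circle:
13x² + 156x = 0  ⟹  x² + 12x = 0
x = 0 or x = −12, giving (0, 3) and (−12, −5).

(−12, −5) and (0, 3)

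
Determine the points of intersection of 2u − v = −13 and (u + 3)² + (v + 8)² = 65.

(−11, −9) and (−7, −1)

From the line, v = 2u + 13. Substituting:
5u² + 90u + 385 = 0  ⟹  u² + 18u + 77 = 0
u = −7 or u = −11, giving (−7, −1) and (−11, −9).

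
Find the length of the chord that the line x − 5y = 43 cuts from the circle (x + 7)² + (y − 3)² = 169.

Express y = (−43 + x)/5 and substitute into the circle:
26x² + 234x + 364 = 0  ⟹  x² + 9x + 14 = 0
x = −2 or x = −7, giving (−2, −9) and (−7, −10).
Chord length = distance between (−2, −9) and (−7, −10) = √26 = √26.

√26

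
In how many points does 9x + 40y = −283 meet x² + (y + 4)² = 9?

1

Centre (0, −4), r² = 9. Distance² from centre to line = (123)²/1681 = 9.
Since d² = r², the line is tangent.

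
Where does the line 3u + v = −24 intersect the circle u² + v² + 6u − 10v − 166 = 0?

From the line, v = −3u − 24. Substituting:
10u² + 180u + 650 = 0  ⟹  u² + 18u + 65 = 0
u = −5 or u = −13, giving (−5, −9) and (−13, 15).

(−13, 15) and (−5, −9)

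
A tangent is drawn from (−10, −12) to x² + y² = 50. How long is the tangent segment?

With centre O = (0, 0), |OP|² = 244 and r² = 50.
By the tangent–radius right angle, tangent length = √(|PO|² − r²) = √194.

√194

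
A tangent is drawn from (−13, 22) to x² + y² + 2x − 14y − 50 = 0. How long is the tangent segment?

√269

Centre (−1, 7), r² = 100. |PO|² = (−12)² + (15)² = 369.
Power of the point: PT² = |PO|² − r² = 269, so PT = √269.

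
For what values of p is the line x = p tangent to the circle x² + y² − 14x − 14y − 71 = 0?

Tangency holds when the distance from the centre (7, 7) to the line equals the radius 13:
|1·7 + 0·7 − p| / √1 = 13
|p − (7)| = 13, so p = 20 or p = −6.

p = −6 or p = 20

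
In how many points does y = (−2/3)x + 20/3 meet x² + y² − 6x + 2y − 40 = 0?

Substituting the line into the circle gives 13x² − 146x + 160 = 0.
Discriminant = (−146)² − 4·13·(160) = 12996 > 0.
Two real roots: the line is a secant.

2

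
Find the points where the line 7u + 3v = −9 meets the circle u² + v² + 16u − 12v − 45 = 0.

(−9, 18) and (0, −3)

Substitute v = (−9 − 7u)/3:
58u² + 522u = 0  ⟹  u² + 9u = 0
u = 0 or u = −9, giving (0, −3) and (−9, 18).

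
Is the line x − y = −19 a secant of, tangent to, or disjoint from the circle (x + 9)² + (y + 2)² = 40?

disjoint

Substituting the line into the circle gives 2x² + 60x + 482 = 0.
Discriminant = (60)² − 4·2·(482) = −256 < 0.
No real roots: the line does not meet the circle.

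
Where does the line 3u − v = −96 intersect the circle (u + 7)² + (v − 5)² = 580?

From the line, v = 3u + 96. Substituting:
10u² + 560u + 7750 = 0  ⟹  u² + 56u + 775 = 0
u = −25 or u = −31, giving (−25, 21) and (−31, 3).

(−31, 3) and (−25, 21)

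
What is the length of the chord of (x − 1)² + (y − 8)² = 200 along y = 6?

28

Substitute y = 6:
x² − 2x − 195 = 0
x = 15 or x = −13, giving (15, 6) and (−13, 6).
Chord length = distance between (15, 6) and (−13, 6) = √784 = 28.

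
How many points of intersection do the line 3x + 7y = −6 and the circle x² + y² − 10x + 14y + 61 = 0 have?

0

Substituting the line into the circle gives 58x² − 748x + 2437 = 0.
Discriminant = (−748)² − 4·58·(2437) = −5880 < 0.
No real roots: the line does not meet the circle.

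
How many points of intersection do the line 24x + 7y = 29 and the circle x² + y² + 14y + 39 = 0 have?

2

Centre (0, −7), r² = 10. Distance² from centre to line = (−78)²/625 = 6084/625.
Since d² < r², the line cuts the circle twice.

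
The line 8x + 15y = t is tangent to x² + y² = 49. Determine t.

t = −119 or t = 119

The line touches the circle iff its distance from (0, 0) is 7:
|8·0 + 15·0 − t| / √289 = 7
|t| = 7·17, so t = 119 or t = −119.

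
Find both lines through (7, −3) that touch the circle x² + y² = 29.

Write the tangent as mx − y + (−3 − m·(7)) = 0 and set its distance from the centre to √29:
[m·(−7) − (3)]² = 29(m² + 1)
10m² + 21m − 10 = 0, so m = 2/5 or m = −5/2.
With m = 2/5: 2x − 5y = 29. With m = −5/2: 5x + 2y = 29.

2x − 5y = 29 and 5x + 2y = 29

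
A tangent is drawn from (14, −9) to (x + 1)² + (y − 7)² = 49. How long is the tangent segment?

12√3

With centre O = (−1, 7), |OP|² = 481 and r² = 49.
By the tangent–radius right angle, tangent length = √(|PO|² − r²) = √432 = 12√3.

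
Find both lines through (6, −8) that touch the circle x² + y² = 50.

Let a tangent through (6, −8) have slope m. Its distance from (0, 0) must equal 5√2:
[m·(−6) − (8)]² = 50(m² + 1)
7m² − 48m − 7 = 0, so m = 7 or m = −1/7.
With m = 7: 7x − y = 50. With m = −1/7: x + 7y = −50.

7x − y = 50 and x + 7y = −50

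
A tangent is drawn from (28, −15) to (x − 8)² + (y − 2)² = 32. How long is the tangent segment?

Centre (8, 2), r² = 32. |PO|² = (20)² + (−17)² = 689.
Power of the point: PT² = |PO|² − r² = 657, so PT = 3√73.

3√73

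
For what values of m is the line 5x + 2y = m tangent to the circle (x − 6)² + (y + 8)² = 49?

For a tangent, require d(centre, line) = r = 7.
|5·6 + 2·(−8) − m| / √29 = 7
|m − (14)| = 7√29.

m = 14 ± 7√29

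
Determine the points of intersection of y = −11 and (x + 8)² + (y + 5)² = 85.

Express y = −11 and substitute into the circle:
x² + 16x + 15 = 0
x = −1 or x = −15, giving (−1, −11) and (−15, −11).

(−15, −11) and (−1, −11)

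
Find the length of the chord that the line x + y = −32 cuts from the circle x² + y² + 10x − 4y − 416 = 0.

Express y = −x − 32 and substitute into the circle:
2x² + 78x + 736 = 0  ⟹  x² + 39x + 368 = 0
x = −16 or x = −23, giving (−16, −16) and (−23, −9).
Chord length = distance between (−16, −16) and (−23, −9) = √98 = 7√2.

7√2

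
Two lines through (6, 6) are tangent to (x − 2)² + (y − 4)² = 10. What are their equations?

Let a tangent through (6, 6) have slope m. Its distance from (2, 4) must equal √10:
[m·(−4) − (−2)]² = 10(m² + 1)
3m² − 8m − 3 = 0, so m = −1/3 or m = 3.
With m = −1/3: x + 3y = 24. With m = 3: 3x − y = 12.

x + 3y = 24 and 3x − y = 12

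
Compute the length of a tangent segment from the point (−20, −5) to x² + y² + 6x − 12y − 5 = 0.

6√10

Centre (−3, 6), r² = 50. |PO|² = (−17)² + (−11)² = 410.
Power of the point: PT² = |PO|² − r² = 360, so PT = 6√10.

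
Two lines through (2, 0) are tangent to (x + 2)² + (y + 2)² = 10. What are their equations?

x + 3y = 2 and 3x − y = 6

A line y − (0) = m(x − (2)) is tangent when its distance from (−2, −2) is √10:
(−4m − (−2))² = 10(m² + 1)
3m² − 8m − 3 = 0, so m = −1/3 or m = 3.
Through (2, 0) these give x + 3y = 2 and 3x − y = 6.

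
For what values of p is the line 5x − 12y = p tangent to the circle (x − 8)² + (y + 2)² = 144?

Tangency holds when the distance from the centre (8, −2) to the line equals the radius 12:
|5·8 − 12·(−2) − p| / √169 = 12
|p − (64)| = 12·13, so p = 220 or p = −92.

p = −92 or p = 220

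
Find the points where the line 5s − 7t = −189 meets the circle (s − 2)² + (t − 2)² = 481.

Substitute t = (189 + 5s)/7:
74s² + 1554s + 7252 = 0  ⟹  s² + 21s + 98 = 0
s = −7 or s = −14, giving (−7, 22) and (−14, 17).

(−14, 17) and (−7, 22)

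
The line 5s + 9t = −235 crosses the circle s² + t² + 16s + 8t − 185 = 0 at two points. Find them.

From the line, t = (−235 − 5s)/9. Substituting:
106s² + 3286s + 23320 = 0  ⟹  s² + 31s + 220 = 0
s = −11 or s = −20, giving (−11, −20) and (−20, −15).

(−20, −15) and (−11, −20)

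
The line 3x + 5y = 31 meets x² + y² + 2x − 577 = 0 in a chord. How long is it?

8√34

Centre (−1, 0), r² = 578. Perpendicular distance d from centre to line = |−34| / √34 = 34/√34.
Chord = 2√(r² − d²) = 2·√(544) = 8√34.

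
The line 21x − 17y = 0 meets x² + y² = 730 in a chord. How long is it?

Express y = (21x)/17 and substitute into the circle:
730x² − 210970 = 0  ⟹  x² − 289 = 0
x = 17 or x = −17, giving (17, 21) and (−17, −21).
|(17, 21) − (−17, −21)| = √((34)² + (42)²) = 2√730.

2√730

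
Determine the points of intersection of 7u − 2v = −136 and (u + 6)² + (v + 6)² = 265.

From the line, v = (136 + 7u)/2. Substituting:
53u² + 2120u + 20988 = 0  ⟹  u² + 40u + 396 = 0
u = −18 or u = −22, giving (−18, 5) and (−22, −9).

(−22, −9) and (−18, 5)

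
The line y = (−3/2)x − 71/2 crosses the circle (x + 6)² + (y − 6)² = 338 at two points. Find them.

(−23, −1) and (−19, −7)

From the line, y = (−71 − 3x)/2. Substituting:
13x² + 546x + 5681 = 0  ⟹  x² + 42x + 437 = 0
x = −19 or x = −23, giving (−19, −7) and (−23, −1).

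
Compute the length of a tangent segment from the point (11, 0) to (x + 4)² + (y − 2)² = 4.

15

With centre O = (−4, 2), |OP|² = 229 and r² = 4.
Power of the point: PT² = |PO|² − r² = 225, so PT = 15.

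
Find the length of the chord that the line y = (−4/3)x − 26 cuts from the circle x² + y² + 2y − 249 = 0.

10

Substitute y = (−78 − 4x)/3:
25x² + 600x + 3375 = 0  ⟹  x² + 24x + 135 = 0
x = −9 or x = −15, giving (−9, −14) and (−15, −6).
Chord length = distance between (−9, −14) and (−15, −6) = √100 = 10.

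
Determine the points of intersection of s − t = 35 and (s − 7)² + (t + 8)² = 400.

Express t = s − 35 and substitute into the circle:
2s² − 68s + 378 = 0  ⟹  s² − 34s + 189 = 0
s = 27 or s = 7, giving (27, −8) and (7, −28).

(7, −28) and (27, −8)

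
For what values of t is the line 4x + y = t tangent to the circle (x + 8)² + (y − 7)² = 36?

Tangency holds when the distance from the centre (−8, 7) to the line equals the radius 6:
|4·(−8) + 1·7 − t| / √17 = 6
|t − (−25)| = 6√17.

t = −25 ± 6√17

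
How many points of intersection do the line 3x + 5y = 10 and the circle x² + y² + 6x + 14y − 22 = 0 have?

0

Substituting the line into the circle gives 34x² − 120x + 250 = 0.
Discriminant = (−120)² − 4·34·(250) = −19600 < 0.
No real roots: the line does not meet the circle.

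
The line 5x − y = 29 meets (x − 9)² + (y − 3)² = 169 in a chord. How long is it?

The distance from (9, 3) to the line is 13/√26, and r² = 169.
Half the chord is √(r² − d²) = √(325/2), so the full chord is 5√26.

5√26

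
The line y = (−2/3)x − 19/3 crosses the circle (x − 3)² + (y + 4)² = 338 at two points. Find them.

(−14, 3) and (16, −17)

Express y = (−19 − 2x)/3 and substitute into the circle:
13x² − 26x − 2912 = 0  ⟹  x² − 2x − 224 = 0
x = 16 or x = −14, giving (16, −17) and (−14, 3).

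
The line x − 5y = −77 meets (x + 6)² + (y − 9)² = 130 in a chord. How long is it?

4√26

Substitute y = (77 + x)/5:
26x² + 364x − 1326 = 0  ⟹  x² + 14x − 51 = 0
x = 3 or x = −17, giving (3, 16) and (−17, 12).
Chord length = distance between (3, 16) and (−17, 12) = √416 = 4√26.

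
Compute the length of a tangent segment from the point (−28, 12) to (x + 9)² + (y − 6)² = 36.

The centre is (−9, 6) and r = 6. The square of the distance from P to the centre is 361 + 36 = 397.
By the tangent–radius right angle, tangent length = √(|PO|² − r²) = √361 = 19.

19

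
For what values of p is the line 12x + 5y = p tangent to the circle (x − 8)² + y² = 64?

p = −8 or p = 200

For a tangent, require d(centre, line) = r = 8.
|12·8 + 5·0 − p| / √169 = 8
|p − (96)| = 8·13, so p = 200 or p = −8.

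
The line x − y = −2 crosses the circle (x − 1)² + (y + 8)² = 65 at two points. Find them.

Express y = x + 2 and substitute into the circle:
2x² + 18x + 36 = 0  ⟹  x² + 9x + 18 = 0
x = −3 or x = −6, giving (−3, −1) and (−6, −4).

(−6, −4) and (−3, −1)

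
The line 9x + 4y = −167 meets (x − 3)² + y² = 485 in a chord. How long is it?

2√97

The distance from (3, 0) to the line is 194/√97, and r² = 485.
Half the chord is √(r² − d²) = √(97), so the full chord is 2√97.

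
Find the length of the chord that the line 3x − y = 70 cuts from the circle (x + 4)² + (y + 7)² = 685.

7√10

The distance from (−4, −7) to the line is 75/√10, and r² = 685.
Half the chord is √(r² − d²) = √(245/2), so the full chord is 7√10.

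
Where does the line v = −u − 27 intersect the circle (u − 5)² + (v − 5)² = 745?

Express v = −u − 27 and substitute into the circle:
2u² + 54u + 304 = 0  ⟹  u² + 27u + 152 = 0
u = −8 or u = −19, giving (−8, −19) and (−19, −8).

(−19, −8) and (−8, −19)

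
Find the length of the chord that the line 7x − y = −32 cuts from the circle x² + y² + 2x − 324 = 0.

Substitute y = 7x + 32:
50x² + 450x + 700 = 0  ⟹  x² + 9x + 14 = 0
x = −2 or x = −7, giving (−2, 18) and (−7, −17).
|(−2, 18) − (−7, −17)| = √((5)² + (35)²) = 25√2.

25√2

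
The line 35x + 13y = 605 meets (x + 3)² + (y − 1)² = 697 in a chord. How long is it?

Centre (−3, 1), r² = 697. Perpendicular distance d from centre to line = |−697| / √1394 = 697/√1394.
Half the chord is √(r² − d²) = √(697/2), so the full chord is √1394.

√1394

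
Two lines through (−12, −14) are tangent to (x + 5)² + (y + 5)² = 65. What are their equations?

Let a tangent through (−12, −14) have slope m. Its distance from (−5, −5) must equal √65:
(7m − (9))² = 65(m² + 1)
8m² + 63m − 8 = 0, so m = −8 or m = 1/8.
With m = −8: 8x + y = −110. With m = 1/8: x − 8y = 100.

8x + y = −110 and x − 8y = 100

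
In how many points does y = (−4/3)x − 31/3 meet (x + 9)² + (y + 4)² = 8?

0

Centre (−9, −4), r² = 8. Distance² from centre to line = (−17)²/25 = 289/25.
Since d² > r², the line lies outside the circle.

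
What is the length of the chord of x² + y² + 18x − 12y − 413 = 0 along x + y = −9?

The distance from (−9, 6) to the line is 6/√2, and r² = 530.
Chord = 2√(r² − d²) = 2·√(512) = 32√2.

32√2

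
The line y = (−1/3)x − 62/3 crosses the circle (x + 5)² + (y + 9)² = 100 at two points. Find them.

(−11, −17) and (−5, −19)

From the line, y = (−62 − x)/3. Substituting:
10x² + 160x + 550 = 0  ⟹  x² + 16x + 55 = 0
x = −5 or x = −11, giving (−5, −19) and (−11, −17).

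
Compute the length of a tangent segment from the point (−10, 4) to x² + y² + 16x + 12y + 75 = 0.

√79

Centre (−8, −6), r² = 25. |PO|² = (−2)² + (10)² = 104.
By the tangent–radius right angle, tangent length = √(|PO|² − r²) = √79.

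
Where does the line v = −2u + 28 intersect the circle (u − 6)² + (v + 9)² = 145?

Express v = −2u + 28 and substitute into the circle:
5u² − 160u + 1260 = 0  ⟹  u² − 32u + 252 = 0
u = 18 or u = 14, giving (18, −8) and (14, 0).

(14, 0) and (18, −8)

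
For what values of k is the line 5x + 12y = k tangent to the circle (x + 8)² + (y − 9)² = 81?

The line touches the circle iff its distance from (−8, 9) is 9:
|5·(−8) + 12·9 − k| / √169 = 9
|k − (68)| = 9·13, so k = 185 or k = −49.

k = −49 or k = 185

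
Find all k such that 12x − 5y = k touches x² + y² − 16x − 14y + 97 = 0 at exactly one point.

k = 9 or k = 113

Tangency holds when the distance from the centre (8, 7) to the line equals the radius 4:
|12·8 − 5·7 − k| / √169 = 4
|k − (61)| = 4·13, so k = 113 or k = 9.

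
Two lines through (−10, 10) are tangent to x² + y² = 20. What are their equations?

Let a tangent through (−10, 10) have slope m. Its distance from (0, 0) must equal 2√5:
(10m − (−10))² = 20(m² + 1)
2m² + 5m + 2 = 0, so m = −1/2 or m = −2.
Through (−10, 10) these give x + 2y = 10 and 2x + y = −10.

x + 2y = 10 and 2x + y = −10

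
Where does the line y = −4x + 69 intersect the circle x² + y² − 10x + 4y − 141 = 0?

Substitute y = −4x + 69:
17x² − 578x + 4896 = 0  ⟹  x² − 34x + 288 = 0
x = 18 or x = 16, giving (18, −3) and (16, 5).

(16, 5) and (18, −3)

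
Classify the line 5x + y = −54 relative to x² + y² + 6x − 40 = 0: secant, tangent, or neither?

Substituting the line into the circle gives 26x² + 546x + 2876 = 0.
Δ = 298116 − 299104 = −988.
No real roots: the line does not meet the circle.

neither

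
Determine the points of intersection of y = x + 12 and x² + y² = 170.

(−13, −1) and (1, 13)

Substitute y = x + 12:
2x² + 24x − 26 = 0  ⟹  x² + 12x − 13 = 0
x = 1 or x = −13, giving (1, 13) and (−13, −1).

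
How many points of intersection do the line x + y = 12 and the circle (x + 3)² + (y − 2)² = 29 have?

Substituting the line into the circle gives 2x² − 14x + 80 = 0.
Discriminant = (−14)² − 4·2·(80) = −444 < 0.
No real roots: the line does not meet the circle.

0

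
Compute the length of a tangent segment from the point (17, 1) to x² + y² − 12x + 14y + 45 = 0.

The centre is (6, −7) and r = 2√10. The square of the distance from P to the centre is 121 + 64 = 185.
By the tangent–radius right angle, tangent length = √(|PO|² − r²) = √145.

√145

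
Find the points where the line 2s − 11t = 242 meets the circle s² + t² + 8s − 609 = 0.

(−11, −24) and (11, −20)

Substitute t = (−242 + 2s)/11:
125s² − 15125 = 0  ⟹  s² − 121 = 0
s = 11 or s = −11, giving (11, −20) and (−11, −24).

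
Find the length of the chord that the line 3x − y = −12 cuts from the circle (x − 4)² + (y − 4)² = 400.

12√10

Centre (4, 4), r² = 400. Perpendicular distance d from centre to line = |20| / √10 = 20/√10.
Chord = 2√(r² − d²) = 2·√(360) = 12√10.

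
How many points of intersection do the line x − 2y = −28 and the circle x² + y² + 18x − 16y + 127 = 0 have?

Centre (−9, 8), r² = 18. Distance² from centre to line = (3)²/5 = 9/5.
Since d² < r², the line cuts the circle twice.

2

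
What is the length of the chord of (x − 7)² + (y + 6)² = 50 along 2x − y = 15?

Centre (7, −6), r² = 50. Perpendicular distance d from centre to line = |5| / √5 = 5/√5.
Half the chord is √(r² − d²) = √(45), so the full chord is 6√5.

6√5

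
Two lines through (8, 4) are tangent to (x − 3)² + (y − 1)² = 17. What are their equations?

A line y − (4) = m(x − (8)) is tangent when its distance from (3, 1) is √17:
[m·(−5) − (−3)]² = 17(m² + 1)
4m² − 15m − 4 = 0, so m = 4 or m = −1/4.
With m = 4: 4x − y = 28. With m = −1/4: x + 4y = 24.

4x − y = 28 and x + 4y = 24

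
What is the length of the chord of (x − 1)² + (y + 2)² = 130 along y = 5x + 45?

From the line, y = 5x + 45. Substituting:
26x² + 468x + 2080 = 0  ⟹  x² + 18x + 80 = 0
x = −8 or x = −10, giving (−8, 5) and (−10, −5).
|(−8, 5) − (−10, −5)| = √((2)² + (10)²) = 2√26.

2√26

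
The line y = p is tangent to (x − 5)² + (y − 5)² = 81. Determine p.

p = −4 or p = 14

The line touches the circle iff its distance from (5, 5) is 9:
|0·5 + 1·5 − p| / √1 = 9
|p − (5)| = 9, so p = 14 or p = −4.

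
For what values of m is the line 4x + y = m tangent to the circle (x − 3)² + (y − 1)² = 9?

For a tangent, require d(centre, line) = r = 3.
|4·3 + 1·1 − m| / √17 = 3
|m − (13)| = 3√17.

m = 13 ± 3√17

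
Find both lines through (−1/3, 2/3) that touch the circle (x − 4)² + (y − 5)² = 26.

A line y − (2/3) = m(x − (−1/3)) is tangent when its distance from (4, 5) is √26:
[m·(13/3) − (13/3)]² = 26(m² + 1)
5m² + 26m + 5 = 0, so m = −1/5 or m = −5.
With m = −1/5: x + 5y = 3. With m = −5: 5x + y = −1.

x + 5y = 3 and 5x + y = −1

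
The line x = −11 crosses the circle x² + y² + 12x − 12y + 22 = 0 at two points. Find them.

The line gives x = −11. Substituting into the circle:
y² − 12y + 11 = 0
y = 11 or y = 1, giving (−11, 11) and (−11, 1).

(−11, 1) and (−11, 11)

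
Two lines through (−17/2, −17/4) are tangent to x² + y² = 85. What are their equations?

7x + 6y = −85 and 9x + 2y = −85

A line y − (−17/4) = m(x − (−17/2)) is tangent when its distance from (0, 0) is √85:
[m·(17/2) − (17/4)]² = 85(m² + 1)
12m² + 68m + 63 = 0, so m = −7/6 or m = −9/2.
Through (−17/2, −17/4) these give 7x + 6y = −85 and 9x + 2y = −85.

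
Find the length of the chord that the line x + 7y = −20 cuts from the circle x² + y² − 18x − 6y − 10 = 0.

10√2

Centre (9, 3), r² = 100. Perpendicular distance d from centre to line = |50| / √50 = 50/√50.
Chord = 2√(r² − d²) = 2·√(50) = 10√2.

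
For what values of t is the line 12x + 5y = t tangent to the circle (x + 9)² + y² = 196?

For a tangent, require d(centre, line) = r = 14.
|12·(−9) + 5·0 − t| / √169 = 14
|t − (−108)| = 14·13, so t = 74 or t = −290.

t = −290 or t = 74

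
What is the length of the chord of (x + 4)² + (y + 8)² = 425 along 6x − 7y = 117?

4√85

Centre (−4, −8), r² = 425. Perpendicular distance d from centre to line = |−85| / √85 = 85/√85.
Half the chord is √(r² − d²) = √(340), so the full chord is 4√85.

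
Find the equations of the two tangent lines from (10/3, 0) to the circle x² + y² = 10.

3x + y = 10 and 3x − y = 10

A line y − (0) = m(x − (10/3)) is tangent when its distance from (0, 0) is √10:
[m·(−10/3) − (0)]² = 10(m² + 1)
m² − 9 = 0, so m = −3 or m = 3.
With m = −3: 3x + y = 10. With m = 3: 3x − y = 10.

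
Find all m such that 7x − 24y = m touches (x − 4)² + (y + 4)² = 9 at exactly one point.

The line touches the circle iff its distance from (4, −4) is 3:
|7·4 − 24·(−4) − m| / √625 = 3
|m − (124)| = 3·25, so m = 199 or m = 49.

m = 49 or m = 199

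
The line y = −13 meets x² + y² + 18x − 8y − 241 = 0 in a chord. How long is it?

14

From the line, y = −13. Substituting:
x² + 18x + 32 = 0
x = −2 or x = −16, giving (−2, −13) and (−16, −13).
|(−2, −13) − (−16, −13)| = √((14)² + (0)²) = 14.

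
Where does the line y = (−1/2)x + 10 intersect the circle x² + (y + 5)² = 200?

Express y = (20 − x)/2 and substitute into the circle:
5x² − 60x + 100 = 0  ⟹  x² − 12x + 20 = 0
x = 10 or x = 2, giving (10, 5) and (2, 9).

(2, 9) and (10, 5)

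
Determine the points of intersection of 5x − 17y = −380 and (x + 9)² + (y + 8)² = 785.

(−25, 15) and (−8, 20)

Express y = (380 + 5x)/17 and substitute into the circle:
314x² + 10362x + 62800 = 0  ⟹  x² + 33x + 200 = 0
x = −8 or x = −25, giving (−8, 20) and (−25, 15).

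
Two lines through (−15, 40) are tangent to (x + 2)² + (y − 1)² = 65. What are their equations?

7x + 4y = 55 and 8x + y = −80

Write the tangent as mx − y + (40 − m·(−15)) = 0 and set its distance from the centre to √65:
[m·(13) − (−39)]² = 65(m² + 1)
4m² + 39m + 56 = 0, so m = −7/4 or m = −8.
With m = −7/4: 7x + 4y = 55. With m = −8: 8x + y = −80.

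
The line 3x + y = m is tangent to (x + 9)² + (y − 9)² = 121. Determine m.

m = −18 ± 11√10

Tangency holds when the distance from the centre (−9, 9) to the line equals the radius 11:
|3·(−9) + 1·9 − m| / √10 = 11
|m − (−18)| = 11√10.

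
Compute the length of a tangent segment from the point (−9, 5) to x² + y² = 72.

Centre (0, 0), r² = 72. |PO|² = (−9)² + (5)² = 106.
Power of the point: PT² = |PO|² − r² = 34, so PT = √34.

√34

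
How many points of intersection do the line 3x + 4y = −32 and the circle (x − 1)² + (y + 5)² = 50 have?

d² = (3·1 + 4·(−5) − (−32))²/25 = 9; r² = 50.
Since d² < r², the line cuts the circle twice.

2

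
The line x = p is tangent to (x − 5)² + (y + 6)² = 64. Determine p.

Tangency holds when the distance from the centre (5, −6) to the line equals the radius 8:
|1·5 + 0·(−6) − p| / √1 = 8
|p − (5)| = 8, so p = 13 or p = −3.

p = −3 or p = 13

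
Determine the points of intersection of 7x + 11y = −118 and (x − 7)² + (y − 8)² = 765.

(−20, 2) and (13, −19)

Express y = (−118 − 7x)/11 and substitute into the circle:
170x² + 1190x − 44200 = 0  ⟹  x² + 7x − 260 = 0
x = 13 or x = −20, giving (13, −19) and (−20, 2).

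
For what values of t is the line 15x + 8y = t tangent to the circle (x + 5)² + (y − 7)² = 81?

The line touches the circle iff its distance from (−5, 7) is 9:
|15·(−5) + 8·7 − t| / √289 = 9
|t − (−19)| = 9·17, so t = 134 or t = −172.

t = −172 or t = 134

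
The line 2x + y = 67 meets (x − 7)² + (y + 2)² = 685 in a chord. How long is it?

8√5

The distance from (7, −2) to the line is 55/√5, and r² = 685.
Chord = 2√(r² − d²) = 2·√(80) = 8√5.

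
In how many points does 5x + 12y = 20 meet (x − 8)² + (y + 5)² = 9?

d² = (5·8 + 12·(−5) − (20))²/169 = 1600/169; r² = 9.
Since d² > r², the line lies outside the circle.

0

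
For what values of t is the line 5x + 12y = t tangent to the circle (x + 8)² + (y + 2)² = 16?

t = −116 or t = −12

The line touches the circle iff its distance from (−8, −2) is 4:
|5·(−8) + 12·(−2) − t| / √169 = 4
|t − (−64)| = 4·13, so t = −12 or t = −116.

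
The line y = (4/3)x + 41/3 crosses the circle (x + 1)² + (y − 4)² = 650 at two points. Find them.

(−20, −13) and (10, 27)

Express y = (41 + 4x)/3 and substitute into the circle:
25x² + 250x − 5000 = 0  ⟹  x² + 10x − 200 = 0
x = 10 or x = −20, giving (10, 27) and (−20, −13).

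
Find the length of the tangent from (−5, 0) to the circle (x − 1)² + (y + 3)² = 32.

With centre O = (1, −3), |OP|² = 45 and r² = 32.
By the tangent–radius right angle, tangent length = √(|PO|² − r²) = √13.

√13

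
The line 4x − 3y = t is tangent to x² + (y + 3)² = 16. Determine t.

For a tangent, require d(centre, line) = r = 4.
|4·0 − 3·(−3) − t| / √25 = 4
|t − (9)| = 4·5, so t = 29 or t = −11.

t = −11 or t = 29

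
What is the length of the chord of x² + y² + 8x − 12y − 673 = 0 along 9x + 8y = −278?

The distance from (−4, 6) to the line is 290/√145, and r² = 725.
Half the chord is √(r² − d²) = √(145), so the full chord is 2√145.

2√145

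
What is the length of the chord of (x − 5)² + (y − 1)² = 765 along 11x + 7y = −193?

The distance from (5, 1) to the line is 255/√170, and r² = 765.
Chord = 2√(r² − d²) = 2·√(765/2) = 3√170.

3√170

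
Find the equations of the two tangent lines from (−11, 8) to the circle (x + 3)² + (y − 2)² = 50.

Let a tangent through (−11, 8) have slope m. Its distance from (−3, 2) must equal 5√2:
[m·(8) − (−6)]² = 50(m² + 1)
7m² + 48m − 7 = 0, so m = −7 or m = 1/7.
Through (−11, 8) these give 7x + y = −69 and x − 7y = −67.

7x + y = −69 and x − 7y = −67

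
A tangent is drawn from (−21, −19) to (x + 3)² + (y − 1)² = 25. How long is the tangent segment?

The centre is (−3, 1) and r = 5. The square of the distance from P to the centre is 324 + 400 = 724.
The tangent meets the radius at right angles, so tangent² = |PO|² − r² = 724 − 25 = 699.

√699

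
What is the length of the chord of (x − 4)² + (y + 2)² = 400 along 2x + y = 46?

8√5

From the line, y = −2x + 46. Substituting:
5x² − 200x + 1920 = 0  ⟹  x² − 40x + 384 = 0
x = 24 or x = 16, giving (24, −2) and (16, 14).
Chord length = distance between (24, −2) and (16, 14) = √320 = 8√5.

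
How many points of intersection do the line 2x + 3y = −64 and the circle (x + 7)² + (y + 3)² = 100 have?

Centre (−7, −3), r² = 100. Distance² from centre to line = (41)²/13 = 1681/13.
Since d² > r², the line lies outside the circle.

0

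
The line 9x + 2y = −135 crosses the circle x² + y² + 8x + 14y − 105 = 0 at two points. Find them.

(−15, 0) and (−11, −18)

Express y = (−135 − 9x)/2 and substitute into the circle:
85x² + 2210x + 14025 = 0  ⟹  x² + 26x + 165 = 0
x = −11 or x = −15, giving (−11, −18) and (−15, 0).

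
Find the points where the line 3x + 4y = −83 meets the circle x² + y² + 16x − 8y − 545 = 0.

Express y = (−83 − 3x)/4 and substitute into the circle:
25x² + 850x + 825 = 0  ⟹  x² + 34x + 33 = 0
x = −1 or x = −33, giving (−1, −20) and (−33, 4).

(−33, 4) and (−1, −20)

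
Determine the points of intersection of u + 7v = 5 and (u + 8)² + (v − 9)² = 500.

Express v = (5 − u)/7 and substitute into the circle:
50u² + 900u − 18000 = 0  ⟹  u² + 18u − 360 = 0
u = 12 or u = −30, giving (12, −1) and (−30, 5).

(−30, 5) and (12, −1)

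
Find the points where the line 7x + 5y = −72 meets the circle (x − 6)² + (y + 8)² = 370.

(−11, 1) and (9, −27)

From the line, y = (−72 − 7x)/5. Substituting:
74x² + 148x − 7326 = 0  ⟹  x² + 2x − 99 = 0
x = 9 or x = −11, giving (9, −27) and (−11, 1).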